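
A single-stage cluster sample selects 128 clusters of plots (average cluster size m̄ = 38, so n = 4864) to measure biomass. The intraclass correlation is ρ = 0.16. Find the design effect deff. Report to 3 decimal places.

deff = 1 + (38 − 1)·0.16 = 1 + 5.92 = 6.92.

6.920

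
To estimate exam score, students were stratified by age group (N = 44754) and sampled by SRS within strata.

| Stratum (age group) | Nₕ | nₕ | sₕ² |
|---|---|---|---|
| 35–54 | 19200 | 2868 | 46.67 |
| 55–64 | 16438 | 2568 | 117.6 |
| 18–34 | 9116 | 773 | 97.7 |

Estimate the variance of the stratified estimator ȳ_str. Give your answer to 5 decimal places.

0.01256

Var(ȳ_str) = Σₕ Wₕ²(1 − fₕ)sₕ²/nₕ with Wₕ = Nₕ/N, N = 44754.
35–54: Wₕ = 0.42901193; term = 0.42901193²·(1 − 0.14937500)·46.67/2868 = 0.0025476252.
55–64: Wₕ = 0.36729678; term = 0.36729678²·(1 − 0.15622338)·117.6/2568 = 0.0052128356.
18–34: Wₕ = 0.20369129; term = 0.20369129²·(1 − 0.08479596)·97.7/773 = 0.0047993002.
Sum = 0.012559761.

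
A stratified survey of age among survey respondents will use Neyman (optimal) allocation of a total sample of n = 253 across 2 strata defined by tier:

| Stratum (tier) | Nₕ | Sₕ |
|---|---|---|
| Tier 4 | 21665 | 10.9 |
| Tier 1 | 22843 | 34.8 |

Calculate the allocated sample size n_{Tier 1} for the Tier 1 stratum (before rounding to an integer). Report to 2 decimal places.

195.06

Neyman allocation: nₕ = n·NₕSₕ / Σⱼ NⱼSⱼ.
Σ NⱼSⱼ = 21665·10.9 + 22843·34.8 = 1.0310849 × 10^6.
n_{Tier 1} = 253·22843·34.8 / (1.0310849 × 10^6) = 195.06.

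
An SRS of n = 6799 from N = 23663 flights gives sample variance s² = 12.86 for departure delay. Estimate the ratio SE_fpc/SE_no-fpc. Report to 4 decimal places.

0.8442

f = n/N = 6799/23663 = 0.28732621.
SE_no-fpc = √(s²/n) = 0.043490857; SE_fpc = √((1−f)s²/n) = 0.036714985.
Ratio = √(1−f) = 0.84420009.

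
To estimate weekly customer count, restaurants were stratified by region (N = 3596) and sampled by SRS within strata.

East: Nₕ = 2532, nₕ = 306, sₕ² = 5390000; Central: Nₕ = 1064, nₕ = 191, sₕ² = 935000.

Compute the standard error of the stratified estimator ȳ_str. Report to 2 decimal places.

Var(ȳ_str) = Σₕ Wₕ²(1 − fₕ)sₕ²/nₕ with Wₕ = Nₕ/N, N = 3596.
East: Wₕ = 0.70411568; term = 0.70411568²·(1 − 0.12085308)·5390000/306 = 7677.4471.
Central: Wₕ = 0.29588432; term = 0.29588432²·(1 − 0.17951128)·935000/191 = 351.63715.
Sum = 8029.0843.
SE = √(8029.0843) = 89.61.

89.61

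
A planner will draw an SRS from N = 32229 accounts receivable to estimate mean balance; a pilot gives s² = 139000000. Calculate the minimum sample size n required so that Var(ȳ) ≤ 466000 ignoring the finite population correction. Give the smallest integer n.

299

Without fpc, n₀ = s²/D = 139000000/466000 = 298.2833.
Rounding up, n = 299.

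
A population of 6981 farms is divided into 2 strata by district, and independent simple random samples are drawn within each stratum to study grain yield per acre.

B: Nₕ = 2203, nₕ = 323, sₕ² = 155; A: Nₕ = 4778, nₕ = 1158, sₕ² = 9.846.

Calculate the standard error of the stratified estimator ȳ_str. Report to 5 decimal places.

0.20928

Var(ȳ_str) = Σₕ Wₕ²(1 − fₕ)sₕ²/nₕ with Wₕ = Nₕ/N, N = 6981.
B: Wₕ = 0.31557084; term = 0.31557084²·(1 − 0.14661825)·155/323 = 0.040781786.
A: Wₕ = 0.68442916; term = 0.68442916²·(1 − 0.24236082)·9.846/1158 = 0.0030176628.
Sum = 0.043799449.
SE = √(0.043799449) = 0.20928.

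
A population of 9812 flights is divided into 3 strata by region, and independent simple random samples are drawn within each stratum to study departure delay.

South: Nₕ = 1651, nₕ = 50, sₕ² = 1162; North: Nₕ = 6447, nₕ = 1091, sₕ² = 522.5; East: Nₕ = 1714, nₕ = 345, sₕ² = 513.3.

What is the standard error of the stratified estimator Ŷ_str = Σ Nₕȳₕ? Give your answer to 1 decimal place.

Var(Ŷ_str) = Σₕ Nₕ²(1 − fₕ)sₕ²/nₕ.
South: 1651²·(1 − 50/1651)·1162/50 = 6.1429153 × 10^7.
North: 6447²·(1 − 1091/6447)·522.5/1091 = 1.6537116 × 10^7.
East: 1714²·(1 − 345/1714)·513.3/345 = 3.4911333 × 10^6.
Sum = 8.1457402 × 10^7.
SE = √(8.1457402 × 10^7) = 9025.4.

9025.4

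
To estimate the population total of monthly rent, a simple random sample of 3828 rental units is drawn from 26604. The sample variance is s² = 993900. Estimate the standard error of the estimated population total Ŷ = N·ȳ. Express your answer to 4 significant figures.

Var(Ŷ) = N²·Var(ȳ) = N²·(1 − n/N)·s²/n.
f = 3828/26604 = 0.14388814; Var(ȳ) = 0.85611186·993900/3828 = 222.28045.
Var(Ŷ) = 26604² · 222.28045 = 1.5732406 × 10^11.
SE(Ŷ) = √(1.5732406 × 10^11) = 396600.

396600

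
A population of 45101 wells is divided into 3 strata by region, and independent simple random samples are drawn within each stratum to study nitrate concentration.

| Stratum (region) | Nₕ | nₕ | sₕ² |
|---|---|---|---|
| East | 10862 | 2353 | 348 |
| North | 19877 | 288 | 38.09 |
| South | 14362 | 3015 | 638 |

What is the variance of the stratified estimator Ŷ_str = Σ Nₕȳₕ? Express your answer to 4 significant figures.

9.965 × 10^7

Var(Ŷ_str) = Σₕ Nₕ²(1 − fₕ)sₕ²/nₕ.
East: 10862²·(1 − 2353/10862)·348/2353 = 1.366928 × 10^7.
North: 19877²·(1 − 288/19877)·38.09/288 = 5.149696 × 10^7.
South: 14362²·(1 − 3015/14362)·638/3015 = 3.4484929 × 10^7.
Sum = 9.9651169 × 10^7.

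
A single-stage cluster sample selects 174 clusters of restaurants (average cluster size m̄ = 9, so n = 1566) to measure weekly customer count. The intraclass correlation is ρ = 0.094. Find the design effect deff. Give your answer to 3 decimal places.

1.752

deff = 1 + (9 − 1)·0.094 = 1 + 0.752 = 1.752.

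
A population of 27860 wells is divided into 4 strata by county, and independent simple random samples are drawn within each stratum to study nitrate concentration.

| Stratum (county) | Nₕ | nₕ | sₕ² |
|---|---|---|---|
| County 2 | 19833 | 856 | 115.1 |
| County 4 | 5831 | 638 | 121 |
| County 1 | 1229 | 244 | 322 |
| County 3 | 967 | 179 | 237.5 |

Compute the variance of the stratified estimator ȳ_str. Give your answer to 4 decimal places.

Var(ȳ_str) = Σₕ Wₕ²(1 − fₕ)sₕ²/nₕ with Wₕ = Nₕ/N, N = 27860.
County 2: Wₕ = 0.71188083; term = 0.71188083²·(1 − 0.04316039)·115.1/856 = 0.065201157.
County 4: Wₕ = 0.20929648; term = 0.20929648²·(1 − 0.10941519)·121/638 = 0.0073988433.
County 1: Wₕ = 0.04411342; term = 0.04411342²·(1 − 0.19853539)·322/244 = 0.0020582207.
County 3: Wₕ = 0.03470926; term = 0.03470926²·(1 − 0.18510858)·237.5/179 = 0.0013025699.
Sum = 0.075960791.

0.0760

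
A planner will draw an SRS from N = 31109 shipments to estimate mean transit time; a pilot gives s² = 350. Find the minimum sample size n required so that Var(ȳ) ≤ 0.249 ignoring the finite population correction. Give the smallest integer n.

1406

Without fpc, n₀ = s²/D = 350/0.249 = 1405.6225.
Rounding up, n = 1406.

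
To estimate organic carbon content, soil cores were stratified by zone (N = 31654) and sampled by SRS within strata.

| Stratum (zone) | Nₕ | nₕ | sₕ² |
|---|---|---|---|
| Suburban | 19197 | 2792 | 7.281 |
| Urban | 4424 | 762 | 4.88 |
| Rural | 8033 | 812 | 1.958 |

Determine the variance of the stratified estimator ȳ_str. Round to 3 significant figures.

Var(ȳ_str) = Σₕ Wₕ²(1 − fₕ)sₕ²/nₕ with Wₕ = Nₕ/N, N = 31654.
Suburban: Wₕ = 0.60646364; term = 0.60646364²·(1 − 0.14543939)·7.281/2792 = 8.196492 × 10^-4.
Urban: Wₕ = 0.13976117; term = 0.13976117²·(1 − 0.17224231)·4.88/762 = 1.0354786 × 10^-4.
Rural: Wₕ = 0.25377519; term = 0.25377519²·(1 − 0.10108303)·1.958/812 = 1.3959651 × 10^-4.
Sum = 0.0010627936.

0.00106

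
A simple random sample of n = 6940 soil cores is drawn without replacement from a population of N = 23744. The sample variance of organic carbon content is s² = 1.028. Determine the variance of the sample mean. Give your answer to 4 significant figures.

Under SRS without replacement, Var(ȳ) = (1 − f)·s²/n with f = n/N = 6940/23744 = 0.29228437.
Var(ȳ) = (1 − 0.29228437)·1.028/6940 = 0.70771563·1.481268 × 10^-4 = 1.0483165 × 10^-4.

1.048 × 10^-4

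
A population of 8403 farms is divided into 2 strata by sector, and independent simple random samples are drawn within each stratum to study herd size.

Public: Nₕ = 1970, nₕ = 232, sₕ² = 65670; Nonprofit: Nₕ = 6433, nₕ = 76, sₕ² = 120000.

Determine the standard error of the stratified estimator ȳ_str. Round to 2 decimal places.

30.47

Var(ȳ_str) = Σₕ Wₕ²(1 − fₕ)sₕ²/nₕ with Wₕ = Nₕ/N, N = 8403.
Public: Wₕ = 0.23444008; term = 0.23444008²·(1 − 0.11776650)·65670/232 = 13.725441.
Nonprofit: Wₕ = 0.76555992; term = 0.76555992²·(1 − 0.01181408)·120000/76 = 914.45995.
Sum = 928.18539.
SE = √(928.18539) = 30.47.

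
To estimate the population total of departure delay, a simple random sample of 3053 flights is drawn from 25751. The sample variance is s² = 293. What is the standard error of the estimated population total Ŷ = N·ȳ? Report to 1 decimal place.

7489.6

Var(Ŷ) = N²·Var(ȳ) = N²·(1 − n/N)·s²/n.
f = 3053/25751 = 0.11855850; Var(ȳ) = 0.88144150·293/3053 = 0.084592977.
Var(Ŷ) = 25751² · 0.084592977 = 5.6094787 × 10^7.
SE(Ŷ) = √(5.6094787 × 10^7) = 7489.6.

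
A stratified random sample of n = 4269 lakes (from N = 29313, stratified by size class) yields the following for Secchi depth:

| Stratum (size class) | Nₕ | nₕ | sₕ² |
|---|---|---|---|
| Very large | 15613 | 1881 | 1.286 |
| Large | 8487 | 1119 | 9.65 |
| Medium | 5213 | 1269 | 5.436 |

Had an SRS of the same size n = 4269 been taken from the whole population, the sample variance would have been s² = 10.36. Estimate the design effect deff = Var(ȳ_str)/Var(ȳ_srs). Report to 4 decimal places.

0.4344

Var(ȳ_str) = Σ Wₕ²(1−fₕ)sₕ²/nₕ with Wₕ = Nₕ/29313:
  Very large: (15613/29313)²·(1−1881/15613)·1.286/1881 = 1.705893 × 10^-4
  Large: (8487/29313)²·(1−1119/8487)·9.65/1119 = 6.275965 × 10^-4
  Medium: (5213/29313)²·(1−1269/5213)·5.436/1269 = 1.0249954 × 10^-4
  → Var(ȳ_str) = 9.0068534 × 10^-4.
Var(ȳ_srs) = (1 − 4269/29313)·10.36/4269 = 0.002073371.
deff = (9.0068534 × 10^-4) / 0.002073371 = 0.4344.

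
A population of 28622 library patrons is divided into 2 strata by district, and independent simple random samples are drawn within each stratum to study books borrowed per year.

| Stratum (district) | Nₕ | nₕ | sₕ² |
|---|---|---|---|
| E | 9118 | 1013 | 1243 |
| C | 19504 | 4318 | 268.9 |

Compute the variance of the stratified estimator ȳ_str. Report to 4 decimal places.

0.1332

Var(ȳ_str) = Σₕ Wₕ²(1 − fₕ)sₕ²/nₕ with Wₕ = Nₕ/N, N = 28622.
E: Wₕ = 0.31856614; term = 0.31856614²·(1 − 0.11109893)·1243/1013 = 0.11069152.
C: Wₕ = 0.68143386; term = 0.68143386²·(1 − 0.22139048)·268.9/4318 = 0.022515173.
Sum = 0.13320669.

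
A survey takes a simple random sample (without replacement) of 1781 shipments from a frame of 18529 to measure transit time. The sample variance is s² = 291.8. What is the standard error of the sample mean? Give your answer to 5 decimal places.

Under SRS without replacement, Var(ȳ) = (1 − f)·s²/n with f = n/N = 1781/18529 = 0.09611960.
Var(ȳ) = (1 − 0.09611960)·291.8/1781 = 0.90388040·0.16384054 = 0.14809225.
SE(ȳ) = √(0.14809225) = 0.38483.

0.38483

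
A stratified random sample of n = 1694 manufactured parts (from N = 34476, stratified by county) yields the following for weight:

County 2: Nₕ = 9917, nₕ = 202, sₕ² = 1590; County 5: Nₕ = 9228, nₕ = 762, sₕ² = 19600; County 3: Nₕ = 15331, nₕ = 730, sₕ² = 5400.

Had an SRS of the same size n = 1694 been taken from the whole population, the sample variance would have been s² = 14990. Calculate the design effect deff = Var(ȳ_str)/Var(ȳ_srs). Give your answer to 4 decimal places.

Var(ȳ_str) = Σ Wₕ²(1−fₕ)sₕ²/nₕ with Wₕ = Nₕ/34476:
  County 2: (9917/34476)²·(1−202/9917)·1590/202 = 0.63802123
  County 5: (9228/34476)²·(1−762/9228)·19600/762 = 1.690648
  County 3: (15331/34476)²·(1−730/15331)·5400/730 = 1.3931255
  → Var(ȳ_str) = 3.7217947.
Var(ȳ_srs) = (1 − 1694/34476)·14990/1694 = 8.4140832.
deff = 3.7217947 / 8.4140832 = 0.4423.

0.4423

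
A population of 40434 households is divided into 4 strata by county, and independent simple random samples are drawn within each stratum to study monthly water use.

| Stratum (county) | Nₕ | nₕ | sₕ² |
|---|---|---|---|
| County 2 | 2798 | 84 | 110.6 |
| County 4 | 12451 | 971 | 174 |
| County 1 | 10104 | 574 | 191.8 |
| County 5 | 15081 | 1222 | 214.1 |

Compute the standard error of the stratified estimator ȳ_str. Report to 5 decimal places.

Var(ȳ_str) = Σₕ Wₕ²(1 − fₕ)sₕ²/nₕ with Wₕ = Nₕ/N, N = 40434.
County 2: Wₕ = 0.06919919; term = 0.06919919²·(1 − 0.03002144)·110.6/84 = 0.0061156128.
County 4: Wₕ = 0.30793392; term = 0.30793392²·(1 − 0.07798570)·174/971 = 0.015666888.
County 1: Wₕ = 0.24988871; term = 0.24988871²·(1 − 0.05680918)·191.8/574 = 0.019680201.
County 5: Wₕ = 0.37297819; term = 0.37297819²·(1 − 0.08102911)·214.1/1222 = 0.02239825.
Sum = 0.063860952.
SE = √(0.063860952) = 0.25271.

0.25271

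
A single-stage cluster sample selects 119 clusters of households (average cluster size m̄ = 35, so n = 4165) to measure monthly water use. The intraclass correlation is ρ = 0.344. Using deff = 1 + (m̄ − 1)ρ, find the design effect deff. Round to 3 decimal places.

12.696

deff = 1 + (35 − 1)·0.344 = 1 + 11.696 = 12.696.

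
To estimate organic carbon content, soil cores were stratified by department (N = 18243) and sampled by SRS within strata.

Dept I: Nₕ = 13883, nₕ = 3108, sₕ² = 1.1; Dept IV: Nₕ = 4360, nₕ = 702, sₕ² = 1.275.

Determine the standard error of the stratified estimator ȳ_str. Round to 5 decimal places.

Var(ȳ_str) = Σₕ Wₕ²(1 − fₕ)sₕ²/nₕ with Wₕ = Nₕ/N, N = 18243.
Dept I: Wₕ = 0.76100422; term = 0.76100422²·(1 − 0.22387092)·1.1/3108 = 1.5908153 × 10^-4.
Dept IV: Wₕ = 0.23899578; term = 0.23899578²·(1 − 0.16100917)·1.275/702 = 8.703837 × 10^-5.
Sum = 2.461199 × 10^-4.
SE = √(2.461199 × 10^-4) = 0.01569.

0.01569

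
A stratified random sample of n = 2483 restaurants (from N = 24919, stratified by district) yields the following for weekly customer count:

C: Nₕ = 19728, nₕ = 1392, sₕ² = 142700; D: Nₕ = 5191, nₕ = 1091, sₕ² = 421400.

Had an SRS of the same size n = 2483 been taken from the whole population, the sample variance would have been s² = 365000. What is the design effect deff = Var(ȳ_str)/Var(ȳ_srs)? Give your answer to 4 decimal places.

0.5512

Var(ȳ_str) = Σ Wₕ²(1−fₕ)sₕ²/nₕ with Wₕ = Nₕ/24919:
  C: (19728/24919)²·(1−1392/19728)·142700/1392 = 59.718814
  D: (5191/24919)²·(1−1091/5191)·421400/1091 = 13.238642
  → Var(ȳ_str) = 72.957456.
Var(ȳ_srs) = (1 − 2483/24919)·365000/2483 = 132.35214.
deff = 72.957456 / 132.35214 = 0.5512.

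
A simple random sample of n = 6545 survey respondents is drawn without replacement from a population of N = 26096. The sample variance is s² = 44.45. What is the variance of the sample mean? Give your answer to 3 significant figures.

Under SRS without replacement, Var(ȳ) = (1 − f)·s²/n with f = n/N = 6545/26096 = 0.25080472.
Var(ȳ) = (1 − 0.25080472)·44.45/6545 = 0.74919528·0.0067914439 = 0.0050881177.

0.00509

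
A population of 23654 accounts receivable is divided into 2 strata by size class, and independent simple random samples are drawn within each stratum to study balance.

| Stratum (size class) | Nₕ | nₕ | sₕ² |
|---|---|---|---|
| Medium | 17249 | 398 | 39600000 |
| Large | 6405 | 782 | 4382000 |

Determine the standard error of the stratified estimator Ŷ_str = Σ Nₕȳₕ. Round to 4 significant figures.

Var(Ŷ_str) = Σₕ Nₕ²(1 − fₕ)sₕ²/nₕ.
Medium: 17249²·(1 − 398/17249)·39600000/398 = 2.8920228 × 10^13.
Large: 6405²·(1 − 782/6405)·4382000/782 = 2.0181472 × 10^11.
Sum = 2.9122043 × 10^13.
SE = √(2.9122043 × 10^13) = 5.396 × 10^6.

5.396 × 10^6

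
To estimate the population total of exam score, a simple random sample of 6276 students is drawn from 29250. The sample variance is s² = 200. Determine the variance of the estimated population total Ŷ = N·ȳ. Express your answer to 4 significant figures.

2.141 × 10^7

Var(Ŷ) = N²·Var(ȳ) = N²·(1 − n/N)·s²/n.
f = 6276/29250 = 0.21456410; Var(ȳ) = 0.78543590·200/6276 = 0.025029825.
Var(Ŷ) = 29250² · 0.025029825 = 2.141458 × 10^7.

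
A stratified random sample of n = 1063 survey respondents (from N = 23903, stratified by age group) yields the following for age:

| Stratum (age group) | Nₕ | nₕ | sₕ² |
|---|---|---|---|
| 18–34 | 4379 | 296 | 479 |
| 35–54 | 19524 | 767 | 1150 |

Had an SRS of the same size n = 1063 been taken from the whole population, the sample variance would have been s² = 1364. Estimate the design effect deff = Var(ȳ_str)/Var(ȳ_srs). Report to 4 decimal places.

Var(ȳ_str) = Σ Wₕ²(1−fₕ)sₕ²/nₕ with Wₕ = Nₕ/23903:
  18–34: (4379/23903)²·(1−296/4379)·479/296 = 0.050639954
  35–54: (19524/23903)²·(1−767/19524)·1150/767 = 0.96101426
  → Var(ȳ_str) = 1.0116542.
Var(ȳ_srs) = (1 − 1063/23903)·1364/1063 = 1.2260969.
deff = 1.0116542 / 1.2260969 = 0.8251.

0.8251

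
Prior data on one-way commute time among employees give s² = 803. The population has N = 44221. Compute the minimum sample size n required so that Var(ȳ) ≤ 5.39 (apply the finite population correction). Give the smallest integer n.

149

Without fpc, n₀ = s²/D = 803/5.39 = 148.9796.
With fpc, (1 − n/N)·s²/n ≤ D requires n ≥ n₀/(1 + n₀/N) = 148.9796/(1 + 148.9796/44221) = 148.4794.
Rounding up, n = 149.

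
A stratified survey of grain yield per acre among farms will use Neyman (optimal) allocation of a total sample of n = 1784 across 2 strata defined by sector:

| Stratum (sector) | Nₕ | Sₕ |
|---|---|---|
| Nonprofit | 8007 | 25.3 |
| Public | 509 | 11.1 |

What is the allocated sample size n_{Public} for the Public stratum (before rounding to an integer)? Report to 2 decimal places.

Neyman allocation: nₕ = n·NₕSₕ / Σⱼ NⱼSⱼ.
Σ NⱼSⱼ = 8007·25.3 + 509·11.1 = 208227.
n_{Public} = 1784·509·11.1 / 208227 = 48.41.

48.41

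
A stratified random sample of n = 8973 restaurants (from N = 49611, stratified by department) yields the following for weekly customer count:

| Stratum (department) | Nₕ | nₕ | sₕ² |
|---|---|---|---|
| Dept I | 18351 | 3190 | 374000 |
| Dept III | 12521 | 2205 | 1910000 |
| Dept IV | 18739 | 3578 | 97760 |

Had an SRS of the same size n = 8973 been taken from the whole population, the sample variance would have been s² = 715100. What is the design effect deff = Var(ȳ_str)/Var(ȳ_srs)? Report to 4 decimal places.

0.9477

Var(ȳ_str) = Σ Wₕ²(1−fₕ)sₕ²/nₕ with Wₕ = Nₕ/49611:
  Dept I: (18351/49611)²·(1−3190/18351)·374000/3190 = 13.252949
  Dept III: (12521/49611)²·(1−2205/12521)·1910000/2205 = 45.458925
  Dept IV: (18739/49611)²·(1−3578/18739)·97760/3578 = 3.1538363
  → Var(ȳ_str) = 61.86571.
Var(ȳ_srs) = (1 − 8973/49611)·715100/8973 = 65.280497.
deff = 61.86571 / 65.280497 = 0.9477.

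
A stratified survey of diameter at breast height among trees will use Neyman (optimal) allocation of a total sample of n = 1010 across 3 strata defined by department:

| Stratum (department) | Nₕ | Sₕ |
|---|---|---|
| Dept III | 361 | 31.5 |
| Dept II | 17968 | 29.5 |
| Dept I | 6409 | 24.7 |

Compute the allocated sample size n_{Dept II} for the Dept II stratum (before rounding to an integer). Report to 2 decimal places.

Neyman allocation: nₕ = n·NₕSₕ / Σⱼ NⱼSⱼ.
Σ NⱼSⱼ = 361·31.5 + 17968·29.5 + 6409·24.7 = 699729.8.
n_{Dept II} = 1010·17968·29.5 / 699729.8 = 765.09.

765.09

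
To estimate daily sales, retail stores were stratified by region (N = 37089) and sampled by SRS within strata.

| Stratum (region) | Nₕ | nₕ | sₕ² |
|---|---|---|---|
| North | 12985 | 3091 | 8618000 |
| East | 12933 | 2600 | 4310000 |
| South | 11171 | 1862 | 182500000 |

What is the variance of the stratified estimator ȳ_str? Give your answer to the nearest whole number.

7831

Var(ȳ_str) = Σₕ Wₕ²(1 − fₕ)sₕ²/nₕ with Wₕ = Nₕ/N, N = 37089.
North: Wₕ = 0.35010380; term = 0.35010380²·(1 − 0.23804390)·8618000/3091 = 260.39407.
East: Wₕ = 0.34870177; term = 0.34870177²·(1 − 0.20103611)·4310000/2600 = 161.04208.
South: Wₕ = 0.30119442; term = 0.30119442²·(1 − 0.16668159)·182500000/1862 = 7409.4851.
Sum = 7830.9213.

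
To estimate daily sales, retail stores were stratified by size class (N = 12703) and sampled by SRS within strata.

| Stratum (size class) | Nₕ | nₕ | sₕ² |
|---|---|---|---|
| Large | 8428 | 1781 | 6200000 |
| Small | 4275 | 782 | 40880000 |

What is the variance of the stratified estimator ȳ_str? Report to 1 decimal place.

6046.1

Var(ȳ_str) = Σₕ Wₕ²(1 − fₕ)sₕ²/nₕ with Wₕ = Nₕ/N, N = 12703.
Large: Wₕ = 0.66346532; term = 0.66346532²·(1 − 0.21131941)·6200000/1781 = 1208.5521.
Small: Wₕ = 0.33653468; term = 0.33653468²·(1 − 0.18292398)·40880000/782 = 4837.5586.
Sum = 6046.1107.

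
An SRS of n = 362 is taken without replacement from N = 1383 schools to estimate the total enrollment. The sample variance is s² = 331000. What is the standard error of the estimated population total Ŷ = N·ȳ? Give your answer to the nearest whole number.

35932

Var(Ŷ) = N²·Var(ȳ) = N²·(1 − n/N)·s²/n.
f = 362/1383 = 0.26174982; Var(ȳ) = 0.73825018·331000/362 = 675.02986.
Var(Ŷ) = 1383² · 675.02986 = 1.2911222 × 10^9.
SE(Ŷ) = √(1.2911222 × 10^9) = 35932.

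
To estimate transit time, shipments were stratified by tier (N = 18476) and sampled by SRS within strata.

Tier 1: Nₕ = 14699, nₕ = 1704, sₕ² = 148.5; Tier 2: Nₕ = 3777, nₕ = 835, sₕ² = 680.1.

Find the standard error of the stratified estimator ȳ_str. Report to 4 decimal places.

Var(ȳ_str) = Σₕ Wₕ²(1 − fₕ)sₕ²/nₕ with Wₕ = Nₕ/N, N = 18476.
Tier 1: Wₕ = 0.79557263; term = 0.79557263²·(1 − 0.11592625)·148.5/1704 = 0.048764641.
Tier 2: Wₕ = 0.20442737; term = 0.20442737²·(1 − 0.22107493)·680.1/835 = 0.026513072.
Sum = 0.075277713.
SE = √(0.075277713) = 0.2744.

0.2744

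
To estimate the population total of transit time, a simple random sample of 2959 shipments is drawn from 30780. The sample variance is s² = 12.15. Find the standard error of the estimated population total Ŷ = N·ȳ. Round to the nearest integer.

Var(Ŷ) = N²·Var(ȳ) = N²·(1 − n/N)·s²/n.
f = 2959/30780 = 0.09613385; Var(ȳ) = 0.90386615·12.15/2959 = 0.0037113801.
Var(Ŷ) = 30780² · 0.0037113801 = 3.5161927 × 10^6.
SE(Ŷ) = √(3.5161927 × 10^6) = 1875.

1875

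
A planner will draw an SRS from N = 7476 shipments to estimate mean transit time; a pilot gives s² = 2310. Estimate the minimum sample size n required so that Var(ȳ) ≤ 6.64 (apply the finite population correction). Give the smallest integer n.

Without fpc, n₀ = s²/D = 2310/6.64 = 347.8916.
With fpc, (1 − n/N)·s²/n ≤ D requires n ≥ n₀/(1 + n₀/N) = 347.8916/(1 + 347.8916/7476) = 332.4225.
Rounding up, n = 333.

333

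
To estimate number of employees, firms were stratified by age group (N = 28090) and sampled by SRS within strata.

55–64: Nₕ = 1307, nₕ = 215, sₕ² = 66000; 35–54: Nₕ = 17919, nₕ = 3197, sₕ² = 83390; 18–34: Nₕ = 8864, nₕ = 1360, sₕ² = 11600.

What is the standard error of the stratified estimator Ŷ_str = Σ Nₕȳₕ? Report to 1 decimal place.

88805.8

Var(Ŷ_str) = Σₕ Nₕ²(1 − fₕ)sₕ²/nₕ.
55–64: 1307²·(1 − 215/1307)·66000/215 = 4.3813072 × 10^8.
35–54: 17919²·(1 − 3197/17919)·83390/3197 = 6.8810057 × 10^9.
18–34: 8864²·(1 − 1360/8864)·11600/1360 = 5.6733771 × 10^8.
Sum = 7.8864741 × 10^9.
SE = √(7.8864741 × 10^9) = 88805.8.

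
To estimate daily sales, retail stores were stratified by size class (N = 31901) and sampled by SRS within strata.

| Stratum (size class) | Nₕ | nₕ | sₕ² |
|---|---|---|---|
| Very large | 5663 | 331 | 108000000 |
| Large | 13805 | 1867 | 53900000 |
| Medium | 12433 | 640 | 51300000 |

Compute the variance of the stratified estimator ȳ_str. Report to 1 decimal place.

25904.9

Var(ȳ_str) = Σₕ Wₕ²(1 − fₕ)sₕ²/nₕ with Wₕ = Nₕ/N, N = 31901.
Very large: Wₕ = 0.17751795; term = 0.17751795²·(1 − 0.05844959)·108000000/331 = 9681.0814.
Large: Wₕ = 0.43274506; term = 0.43274506²·(1 − 0.13524085)·53900000/1867 = 4675.2392.
Medium: Wₕ = 0.38973700; term = 0.38973700²·(1 − 0.05147591)·51300000/640 = 11548.592.
Sum = 25904.913.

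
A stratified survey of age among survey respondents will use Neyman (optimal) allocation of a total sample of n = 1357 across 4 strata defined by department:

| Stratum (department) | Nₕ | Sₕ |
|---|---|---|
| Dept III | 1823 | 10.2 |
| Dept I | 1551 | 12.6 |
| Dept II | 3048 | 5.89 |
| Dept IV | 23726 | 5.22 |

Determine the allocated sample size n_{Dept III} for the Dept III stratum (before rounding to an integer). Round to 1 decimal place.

140.2

Neyman allocation: nₕ = n·NₕSₕ / Σⱼ NⱼSⱼ.
Σ NⱼSⱼ = 1823·10.2 + 1551·12.6 + 3048·5.89 + 23726·5.22 = 179939.64.
n_{Dept III} = 1357·1823·10.2 / 179939.64 = 140.2.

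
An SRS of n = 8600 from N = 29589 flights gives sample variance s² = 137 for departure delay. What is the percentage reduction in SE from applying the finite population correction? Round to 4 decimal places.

f = n/N = 8600/29589 = 0.29064855.
SE_no-fpc = √(s²/n) = 0.12621503; SE_fpc = √((1−f)s²/n) = 0.10630209.
Ratio = √(1−f) = 0.84223004. Reduction = 100·(1 − 0.84223004) = 15.7770%.

15.7770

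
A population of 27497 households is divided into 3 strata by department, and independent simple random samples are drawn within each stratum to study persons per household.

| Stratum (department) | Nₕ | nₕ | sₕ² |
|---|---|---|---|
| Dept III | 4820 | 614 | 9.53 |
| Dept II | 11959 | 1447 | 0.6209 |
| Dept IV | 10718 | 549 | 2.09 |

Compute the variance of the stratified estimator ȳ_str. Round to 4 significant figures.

0.001036

Var(ȳ_str) = Σₕ Wₕ²(1 − fₕ)sₕ²/nₕ with Wₕ = Nₕ/N, N = 27497.
Dept III: Wₕ = 0.17529185; term = 0.17529185²·(1 − 0.12738589)·9.53/614 = 4.1616946 × 10^-4.
Dept II: Wₕ = 0.43492017; term = 0.43492017²·(1 − 0.12099674)·0.6209/1447 = 7.1344865 × 10^-5.
Dept IV: Wₕ = 0.38978798; term = 0.38978798²·(1 − 0.05122224)·2.09/549 = 5.4877626 × 10^-4.
Sum = 0.0010362906.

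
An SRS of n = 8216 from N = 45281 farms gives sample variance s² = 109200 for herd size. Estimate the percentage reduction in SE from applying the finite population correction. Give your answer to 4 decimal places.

f = n/N = 8216/45281 = 0.18144476.
SE_no-fpc = √(s²/n) = 3.6457015; SE_fpc = √((1−f)s²/n) = 3.2984135.
Ratio = √(1−f) = 0.90474043. Reduction = 100·(1 − 0.90474043) = 9.5260%.

9.5260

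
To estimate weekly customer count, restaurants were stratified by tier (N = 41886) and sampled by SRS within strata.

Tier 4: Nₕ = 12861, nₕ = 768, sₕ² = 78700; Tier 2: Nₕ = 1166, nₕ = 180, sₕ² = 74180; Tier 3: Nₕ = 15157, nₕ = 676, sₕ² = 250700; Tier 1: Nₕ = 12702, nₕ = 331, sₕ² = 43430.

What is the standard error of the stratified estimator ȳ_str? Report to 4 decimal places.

8.2160

Var(ȳ_str) = Σₕ Wₕ²(1 − fₕ)sₕ²/nₕ with Wₕ = Nₕ/N, N = 41886.
Tier 4: Wₕ = 0.30704770; term = 0.30704770²·(1 − 0.05971542)·78700/768 = 9.0841548.
Tier 2: Wₕ = 0.02783746; term = 0.02783746²·(1 − 0.15437393)·74180/180 = 0.27005487.
Tier 3: Wₕ = 0.36186315; term = 0.36186315²·(1 − 0.04459985)·250700/676 = 46.39612.
Tier 1: Wₕ = 0.30325168; term = 0.30325168²·(1 − 0.02605889)·43430/331 = 11.751708.
Sum = 67.502038.
SE = √(67.502038) = 8.2160.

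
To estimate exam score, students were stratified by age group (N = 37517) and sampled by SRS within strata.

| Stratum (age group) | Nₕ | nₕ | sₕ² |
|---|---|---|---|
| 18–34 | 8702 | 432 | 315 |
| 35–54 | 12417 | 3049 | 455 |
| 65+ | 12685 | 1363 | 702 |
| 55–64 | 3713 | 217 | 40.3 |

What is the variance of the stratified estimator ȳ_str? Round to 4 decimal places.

Var(ȳ_str) = Σₕ Wₕ²(1 − fₕ)sₕ²/nₕ with Wₕ = Nₕ/N, N = 37517.
18–34: Wₕ = 0.23194818; term = 0.23194818²·(1 − 0.04964376)·315/432 = 0.037281655.
35–54: Wₕ = 0.33096996; term = 0.33096996²·(1 − 0.24555046)·455/3049 = 0.01233279.
65+: Wₕ = 0.33811339; term = 0.33811339²·(1 − 0.10744974)·702/1363 = 0.05255314.
55–64: Wₕ = 0.09896847; term = 0.09896847²·(1 − 0.05844331)·40.3/217 = 0.0017127165.
Sum = 0.1038803.

0.1039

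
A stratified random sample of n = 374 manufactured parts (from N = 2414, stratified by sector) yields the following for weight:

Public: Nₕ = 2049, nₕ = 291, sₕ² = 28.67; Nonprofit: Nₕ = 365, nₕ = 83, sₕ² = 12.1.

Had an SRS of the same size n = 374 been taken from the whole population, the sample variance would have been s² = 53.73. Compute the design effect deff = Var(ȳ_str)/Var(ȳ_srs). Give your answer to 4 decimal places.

0.5228

Var(ȳ_str) = Σ Wₕ²(1−fₕ)sₕ²/nₕ with Wₕ = Nₕ/2414:
  Public: (2049/2414)²·(1−291/2049)·28.67/291 = 0.06090052
  Nonprofit: (365/2414)²·(1−83/365)·12.1/83 = 0.0025749851
  → Var(ȳ_str) = 0.063475505.
Var(ȳ_srs) = (1 − 374/2414)·53.73/374 = 0.12140544.
deff = 0.063475505 / 0.12140544 = 0.5228.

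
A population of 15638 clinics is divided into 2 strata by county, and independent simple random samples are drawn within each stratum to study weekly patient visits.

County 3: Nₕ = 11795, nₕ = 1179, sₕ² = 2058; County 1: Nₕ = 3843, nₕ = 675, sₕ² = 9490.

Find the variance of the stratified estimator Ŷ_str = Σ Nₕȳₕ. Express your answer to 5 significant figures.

Var(Ŷ_str) = Σₕ Nₕ²(1 − fₕ)sₕ²/nₕ.
County 3: 11795²·(1 − 1179/11795)·2058/1179 = 2.1856993 × 10^8.
County 1: 3843²·(1 − 675/3843)·9490/675 = 1.711662 × 10^8.
Sum = 3.8973613 × 10^8.

3.8974 × 10^8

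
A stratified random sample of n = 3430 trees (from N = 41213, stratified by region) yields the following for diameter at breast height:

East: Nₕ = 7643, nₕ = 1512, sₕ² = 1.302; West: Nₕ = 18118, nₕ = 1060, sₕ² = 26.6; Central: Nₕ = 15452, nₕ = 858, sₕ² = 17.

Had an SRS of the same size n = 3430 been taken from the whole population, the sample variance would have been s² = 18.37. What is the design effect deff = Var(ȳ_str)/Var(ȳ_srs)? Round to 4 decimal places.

Var(ȳ_str) = Σ Wₕ²(1−fₕ)sₕ²/nₕ with Wₕ = Nₕ/41213:
  East: (7643/41213)²·(1−1512/7643)·1.302/1512 = 2.3756689 × 10^-5
  West: (18118/41213)²·(1−1060/18118)·26.6/1060 = 0.0045661027
  Central: (15452/41213)²·(1−858/15452)·17/858 = 0.0026305843
  → Var(ȳ_str) = 0.0072204437.
Var(ȳ_srs) = (1 − 3430/41213)·18.37/3430 = 0.004909952.
deff = 0.0072204437 / 0.004909952 = 1.4706.

1.4706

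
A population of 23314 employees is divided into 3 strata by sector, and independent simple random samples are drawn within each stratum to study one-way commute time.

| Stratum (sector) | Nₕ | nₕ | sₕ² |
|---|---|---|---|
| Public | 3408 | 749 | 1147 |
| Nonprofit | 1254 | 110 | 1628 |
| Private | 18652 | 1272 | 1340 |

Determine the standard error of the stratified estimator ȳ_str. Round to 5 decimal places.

Var(ȳ_str) = Σₕ Wₕ²(1 − fₕ)sₕ²/nₕ with Wₕ = Nₕ/N, N = 23314.
Public: Wₕ = 0.14617826; term = 0.14617826²·(1 − 0.21977700)·1147/749 = 0.025530889.
Nonprofit: Wₕ = 0.05378742; term = 0.05378742²·(1 − 0.08771930)·1628/110 = 0.03906175.
Private: Wₕ = 0.80003431; term = 0.80003431²·(1 − 0.06819644)·1340/1272 = 0.62828875.
Sum = 0.69288139.
SE = √(0.69288139) = 0.83239.

0.83239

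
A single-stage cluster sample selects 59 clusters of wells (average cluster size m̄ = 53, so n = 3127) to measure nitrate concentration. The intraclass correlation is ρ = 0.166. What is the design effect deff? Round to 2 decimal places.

9.63

deff = 1 + (53 − 1)·0.166 = 1 + 8.632 = 9.632.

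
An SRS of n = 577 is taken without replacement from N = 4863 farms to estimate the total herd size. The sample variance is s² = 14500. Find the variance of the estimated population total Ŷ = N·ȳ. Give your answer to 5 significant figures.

5.2378 × 10^8

Var(Ŷ) = N²·Var(ȳ) = N²·(1 − n/N)·s²/n.
f = 577/4863 = 0.11865104; Var(ȳ) = 0.88134896·14500/577 = 22.148284.
Var(Ŷ) = 4863² · 22.148284 = 5.2377965 × 10^8.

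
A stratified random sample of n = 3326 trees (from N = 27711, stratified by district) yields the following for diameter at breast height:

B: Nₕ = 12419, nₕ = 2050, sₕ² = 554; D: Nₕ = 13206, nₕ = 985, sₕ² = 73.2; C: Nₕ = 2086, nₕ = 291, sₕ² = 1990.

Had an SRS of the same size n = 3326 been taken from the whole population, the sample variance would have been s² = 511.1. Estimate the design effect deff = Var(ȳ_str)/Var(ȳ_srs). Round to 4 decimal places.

Var(ȳ_str) = Σ Wₕ²(1−fₕ)sₕ²/nₕ with Wₕ = Nₕ/27711:
  B: (12419/27711)²·(1−2050/12419)·554/2050 = 0.045318446
  D: (13206/27711)²·(1−985/13206)·73.2/985 = 0.01561883
  C: (2086/27711)²·(1−291/2086)·1990/291 = 0.033345286
  → Var(ȳ_str) = 0.094282562.
Var(ȳ_srs) = (1 − 3326/27711)·511.1/3326 = 0.13522413.
deff = 0.094282562 / 0.13522413 = 0.6972.

0.6972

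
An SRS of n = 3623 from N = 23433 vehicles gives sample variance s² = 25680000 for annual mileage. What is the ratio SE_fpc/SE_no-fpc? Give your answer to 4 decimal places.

f = n/N = 3623/23433 = 0.15461102.
SE_no-fpc = √(s²/n) = 84.190549; SE_fpc = √((1−f)s²/n) = 77.409032.
Ratio = √(1−f) = 0.91945037.

0.9195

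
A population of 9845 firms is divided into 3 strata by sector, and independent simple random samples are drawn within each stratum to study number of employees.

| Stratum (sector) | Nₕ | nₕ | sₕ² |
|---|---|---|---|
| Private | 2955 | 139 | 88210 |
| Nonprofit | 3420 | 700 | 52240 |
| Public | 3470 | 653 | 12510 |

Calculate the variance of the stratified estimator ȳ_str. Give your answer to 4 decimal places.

Var(ȳ_str) = Σₕ Wₕ²(1 − fₕ)sₕ²/nₕ with Wₕ = Nₕ/N, N = 9845.
Private: Wₕ = 0.30015236; term = 0.30015236²·(1 − 0.04703892)·88210/139 = 54.483088.
Nonprofit: Wₕ = 0.34738446; term = 0.34738446²·(1 − 0.20467836)·52240/700 = 7.162567.
Public: Wₕ = 0.35246318; term = 0.35246318²·(1 − 0.18818444)·12510/653 = 1.9320974.
Sum = 63.577752.

63.5778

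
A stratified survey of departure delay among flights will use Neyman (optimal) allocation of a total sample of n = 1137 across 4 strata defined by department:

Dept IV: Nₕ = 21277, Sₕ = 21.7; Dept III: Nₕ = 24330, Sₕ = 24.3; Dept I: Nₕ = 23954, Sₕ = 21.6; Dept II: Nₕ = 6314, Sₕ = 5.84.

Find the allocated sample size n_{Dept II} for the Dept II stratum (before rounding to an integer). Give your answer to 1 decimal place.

Neyman allocation: nₕ = n·NₕSₕ / Σⱼ NⱼSⱼ.
Σ NⱼSⱼ = 21277·21.7 + 24330·24.3 + 23954·21.6 + 6314·5.84 = 1.6072101 × 10^6.
n_{Dept II} = 1137·6314·5.84 / (1.6072101 × 10^6) = 26.1.

26.1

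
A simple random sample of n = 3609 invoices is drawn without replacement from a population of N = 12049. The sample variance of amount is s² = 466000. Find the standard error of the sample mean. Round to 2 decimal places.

Under SRS without replacement, Var(ȳ) = (1 − f)·s²/n with f = n/N = 3609/12049 = 0.29952693.
Var(ȳ) = (1 − 0.29952693)·466000/3609 = 0.70047307·129.12164 = 90.446232.
SE(ȳ) = √(90.446232) = 9.51.

9.51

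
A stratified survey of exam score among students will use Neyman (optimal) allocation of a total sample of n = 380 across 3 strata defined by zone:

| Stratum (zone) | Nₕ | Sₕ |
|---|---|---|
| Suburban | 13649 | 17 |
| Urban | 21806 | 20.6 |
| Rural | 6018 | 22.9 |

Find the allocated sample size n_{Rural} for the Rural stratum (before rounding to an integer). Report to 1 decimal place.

63.9

Neyman allocation: nₕ = n·NₕSₕ / Σⱼ NⱼSⱼ.
Σ NⱼSⱼ = 13649·17 + 21806·20.6 + 6018·22.9 = 819048.8.
n_{Rural} = 380·6018·22.9 / 819048.8 = 63.9.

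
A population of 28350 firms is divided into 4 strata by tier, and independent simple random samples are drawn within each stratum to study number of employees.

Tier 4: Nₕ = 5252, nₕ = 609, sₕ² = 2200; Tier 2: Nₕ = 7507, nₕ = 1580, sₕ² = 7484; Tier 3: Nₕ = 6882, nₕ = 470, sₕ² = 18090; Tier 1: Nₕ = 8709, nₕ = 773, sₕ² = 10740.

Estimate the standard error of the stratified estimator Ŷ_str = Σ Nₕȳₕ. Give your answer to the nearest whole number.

Var(Ŷ_str) = Σₕ Nₕ²(1 − fₕ)sₕ²/nₕ.
Tier 4: 5252²·(1 − 609/5252)·2200/609 = 8.8090442 × 10^7.
Tier 2: 7507²·(1 − 1580/7507)·7484/1580 = 2.1075507 × 10^8.
Tier 3: 6882²·(1 − 470/6882)·18090/470 = 1.6984348 × 10^9.
Tier 1: 8709²·(1 − 773/8709)·10740/773 = 9.6027304 × 10^8.
Sum = 2.9575534 × 10^9.
SE = √(2.9575534 × 10^9) = 54383.

54383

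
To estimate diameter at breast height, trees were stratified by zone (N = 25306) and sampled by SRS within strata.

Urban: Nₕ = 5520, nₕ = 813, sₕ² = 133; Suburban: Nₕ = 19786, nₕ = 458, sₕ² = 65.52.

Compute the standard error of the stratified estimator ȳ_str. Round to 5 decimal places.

0.30342

Var(ȳ_str) = Σₕ Wₕ²(1 − fₕ)sₕ²/nₕ with Wₕ = Nₕ/N, N = 25306.
Urban: Wₕ = 0.21813009; term = 0.21813009²·(1 − 0.14728261)·133/813 = 0.0066373904.
Suburban: Wₕ = 0.78186991; term = 0.78186991²·(1 − 0.02314768)·65.52/458 = 0.085429197.
Sum = 0.092066587.
SE = √(0.092066587) = 0.30342.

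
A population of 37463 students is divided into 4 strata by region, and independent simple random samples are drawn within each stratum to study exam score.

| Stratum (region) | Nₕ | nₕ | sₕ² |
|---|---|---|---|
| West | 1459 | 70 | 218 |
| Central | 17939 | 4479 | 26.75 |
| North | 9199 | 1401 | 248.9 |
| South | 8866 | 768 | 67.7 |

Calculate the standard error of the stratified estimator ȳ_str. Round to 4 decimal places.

0.1383

Var(ȳ_str) = Σₕ Wₕ²(1 − fₕ)sₕ²/nₕ with Wₕ = Nₕ/N, N = 37463.
West: Wₕ = 0.03894509; term = 0.03894509²·(1 − 0.04797807)·218/70 = 0.0044968757.
Central: Wₕ = 0.47884579; term = 0.47884579²·(1 − 0.24967947)·26.75/4479 = 0.0010274978.
North: Wₕ = 0.24554894; term = 0.24554894²·(1 − 0.15229916)·248.9/1401 = 0.009080411.
South: Wₕ = 0.23666017; term = 0.23666017²·(1 − 0.08662305)·67.7/768 = 0.0045094943.
Sum = 0.019114279.
SE = √(0.019114279) = 0.1383.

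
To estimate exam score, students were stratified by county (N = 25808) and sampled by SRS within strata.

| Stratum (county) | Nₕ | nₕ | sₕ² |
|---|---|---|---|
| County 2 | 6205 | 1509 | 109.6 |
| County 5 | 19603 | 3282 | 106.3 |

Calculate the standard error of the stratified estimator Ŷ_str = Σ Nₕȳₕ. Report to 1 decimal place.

3532.5

Var(Ŷ_str) = Σₕ Nₕ²(1 − fₕ)sₕ²/nₕ.
County 2: 6205²·(1 − 1509/6205)·109.6/1509 = 2.116368 × 10^6.
County 5: 19603²·(1 − 3282/19603)·106.3/3282 = 1.0362487 × 10^7.
Sum = 1.2478855 × 10^7.
SE = √(1.2478855 × 10^7) = 3532.5.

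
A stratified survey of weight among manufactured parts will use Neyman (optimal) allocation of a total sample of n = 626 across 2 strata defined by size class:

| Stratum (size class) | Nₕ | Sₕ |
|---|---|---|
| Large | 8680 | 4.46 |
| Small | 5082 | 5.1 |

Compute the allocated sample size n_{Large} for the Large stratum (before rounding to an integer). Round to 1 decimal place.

375.0

Neyman allocation: nₕ = n·NₕSₕ / Σⱼ NⱼSⱼ.
Σ NⱼSⱼ = 8680·4.46 + 5082·5.1 = 64631.
n_{Large} = 626·8680·4.46 / 64631 = 375.0.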